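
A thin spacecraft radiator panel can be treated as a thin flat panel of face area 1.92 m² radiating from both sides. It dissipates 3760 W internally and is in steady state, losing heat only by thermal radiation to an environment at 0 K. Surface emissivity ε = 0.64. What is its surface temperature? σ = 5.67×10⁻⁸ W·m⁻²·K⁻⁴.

T ≈ 405 K

Steady state: internal power = radiated power, P = εσA T⁴.
Radiating area A = 2·1.92 = 3.840 m².
T⁴ = P/(εσA) = 3760/(0.64·5.67×10⁻⁸·3.840) = 2.698×10¹⁰ K⁴.
T = (2.698×10¹⁰)^(1/4).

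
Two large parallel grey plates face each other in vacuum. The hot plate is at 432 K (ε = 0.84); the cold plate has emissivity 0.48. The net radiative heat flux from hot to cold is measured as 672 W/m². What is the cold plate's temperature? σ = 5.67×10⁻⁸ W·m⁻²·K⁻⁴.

T₂ ≈ 298 K

q = σ(T₁⁴ − T₂⁴)/(1/ε₁ + 1/ε₂ − 1); denominator = 2.274.
T₂⁴ = T₁⁴ − q·(1/ε₁+1/ε₂−1)/σ = 3.483×10¹⁰ − 672·2.274/5.67×10⁻⁸
    = 7.880×10⁹ K⁴.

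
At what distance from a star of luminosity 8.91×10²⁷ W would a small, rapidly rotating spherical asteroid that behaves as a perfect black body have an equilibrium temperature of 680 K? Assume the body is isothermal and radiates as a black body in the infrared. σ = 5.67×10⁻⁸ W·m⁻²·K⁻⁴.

For an isothermal black-emitting sphere, (1−a)S·πr² = σ·4πr²·T⁴ ⇒ S = 4σT⁴/(1−a).
S = 4·5.67×10⁻⁸·(680)⁴/1.00 = 48490 W/m².
Flux falls as S = L/(4πd²), so d = √(L/(4πS)) = √(8.91×10²⁷/(4π·48490)).

d ≈ 1.21×10¹¹ m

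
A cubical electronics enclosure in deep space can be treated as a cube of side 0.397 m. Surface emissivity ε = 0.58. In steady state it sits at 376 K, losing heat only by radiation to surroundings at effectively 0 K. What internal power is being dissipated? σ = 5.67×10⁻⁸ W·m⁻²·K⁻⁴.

P ≈ 622 W

Steady state: P = εσA T⁴.
A = 6L² = 0.9457 m²; T⁴ = (376)⁴ = 1.999×10¹⁰ K⁴.
P = 0.58 × 5.67×10⁻⁸ × 0.9457 × 1.999×10¹⁰.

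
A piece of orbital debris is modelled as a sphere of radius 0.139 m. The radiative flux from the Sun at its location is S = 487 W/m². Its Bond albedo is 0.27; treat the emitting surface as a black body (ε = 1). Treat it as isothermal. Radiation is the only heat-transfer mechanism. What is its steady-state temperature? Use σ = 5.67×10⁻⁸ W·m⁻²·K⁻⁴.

At equilibrium, absorbed power = emitted power.
Absorbing cross-section = πr² = 0.06070 m²; emitting surface = 4πr² = 0.2428 m² (ratio 4).
(1−a)S·A_cross = εσ·A_surf·T⁴  ⇒  T⁴ = (1−a)S/(4σ).
T⁴ = 0.730·487/(4·5.67×10⁻⁸) = 1.568×10⁹ K⁴.
T = (1.568×10⁹)^(1/4).

T ≈ 199 K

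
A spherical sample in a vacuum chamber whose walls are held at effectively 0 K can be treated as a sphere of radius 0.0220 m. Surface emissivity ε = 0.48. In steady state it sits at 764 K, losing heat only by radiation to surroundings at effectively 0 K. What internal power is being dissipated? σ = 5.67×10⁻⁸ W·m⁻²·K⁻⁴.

P ≈ 56.4 W

Steady state: P = εσA T⁴.
A = 4πr² = 0.006082 m²; T⁴ = (764)⁴ = 3.407×10¹¹ K⁴.
P = 0.48 × 5.67×10⁻⁸ × 0.006082 × 3.407×10¹¹.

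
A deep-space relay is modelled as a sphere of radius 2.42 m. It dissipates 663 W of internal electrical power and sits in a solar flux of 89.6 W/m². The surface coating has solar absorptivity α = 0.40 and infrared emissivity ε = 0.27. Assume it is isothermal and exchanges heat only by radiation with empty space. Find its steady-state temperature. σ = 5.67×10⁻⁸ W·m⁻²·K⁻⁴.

T ≈ 185 K

At steady state, absorbed solar power + internal power = radiated power.
Absorbed: α·S·A_cross = 0.40·89.6·18.40 = 659.4 W (cross-section πr²).
Total input = 659.4 + 663 = 1322 W.
Radiated: εσ·A_surf·T⁴ with A_surf = 4πr² = 73.59 m².
T⁴ = 1322/(0.27·5.67×10⁻⁸·73.59) = 1.174×10⁹ K⁴.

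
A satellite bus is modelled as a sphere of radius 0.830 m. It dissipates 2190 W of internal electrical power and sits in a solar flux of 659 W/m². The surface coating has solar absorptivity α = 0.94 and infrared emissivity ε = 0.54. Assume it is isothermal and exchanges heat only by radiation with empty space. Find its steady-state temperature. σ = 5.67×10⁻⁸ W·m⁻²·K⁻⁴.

At steady state, absorbed solar power + internal power = radiated power.
Absorbed: α·S·A_cross = 0.94·659·2.164 = 1341 W (cross-section πr²).
Total input = 1341 + 2190 = 3531 W.
Radiated: εσ·A_surf·T⁴ with A_surf = 4πr² = 8.657 m².
T⁴ = 3531/(0.54·5.67×10⁻⁸·8.657) = 1.332×10¹⁰ K⁴.

T ≈ 340 K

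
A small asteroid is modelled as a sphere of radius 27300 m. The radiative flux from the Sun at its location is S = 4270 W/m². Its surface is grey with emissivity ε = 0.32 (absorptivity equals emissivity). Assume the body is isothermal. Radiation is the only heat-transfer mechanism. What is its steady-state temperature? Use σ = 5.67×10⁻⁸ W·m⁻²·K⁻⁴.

T ≈ 370 K

At equilibrium, absorbed power = emitted power.
Absorbing cross-section = πr² = 2.341×10⁹ m²; emitting surface = 4πr² = 9.366×10⁹ m² (ratio 4).
εS·A_cross = εσ·A_surf·T⁴  ⇒  T⁴ = S/(4σ)   (ε cancels).
T⁴ = 4270/(4·5.67×10⁻⁸) = 1.883×10¹⁰ K⁴.
T = (1.883×10¹⁰)^(1/4).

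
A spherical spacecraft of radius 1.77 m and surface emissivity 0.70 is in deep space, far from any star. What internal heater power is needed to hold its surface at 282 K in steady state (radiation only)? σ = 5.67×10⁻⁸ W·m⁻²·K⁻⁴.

P = εσ·4πr²·T⁴.
4πr² = 39.37 m²; T⁴ = 6.324×10⁹ K⁴.
P = 0.70·5.67×10⁻⁸·39.37·6.324×10⁹.

P ≈ 9880 W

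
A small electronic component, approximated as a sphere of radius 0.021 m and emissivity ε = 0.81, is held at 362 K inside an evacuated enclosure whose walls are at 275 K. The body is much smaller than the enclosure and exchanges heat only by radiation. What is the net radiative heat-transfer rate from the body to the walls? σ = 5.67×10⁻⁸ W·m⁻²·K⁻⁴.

P_net ≈ 2.92 W

For a small grey body in a large enclosure: P_net = εσA(T_body⁴ − T_wall⁴).
A = 4πr² = 0.005542 m²; T_body⁴ − T_wall⁴ = 1.717×10¹⁰ − 5.719×10⁹ = 1.145×10¹⁰ K⁴.
|P_net| = 0.81·5.67×10⁻⁸·0.005542·1.145×10¹⁰.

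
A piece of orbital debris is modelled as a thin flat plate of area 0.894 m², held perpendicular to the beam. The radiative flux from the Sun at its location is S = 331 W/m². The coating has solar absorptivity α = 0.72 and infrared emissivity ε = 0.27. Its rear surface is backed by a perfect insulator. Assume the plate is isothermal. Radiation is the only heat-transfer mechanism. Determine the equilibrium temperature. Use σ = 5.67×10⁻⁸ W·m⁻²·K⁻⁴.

T ≈ 353 K

At equilibrium, absorbed power = emitted power.
Absorbing cross-section = A = 0.8940 m²; emitting surface = A = 0.8940 m² (ratio 1).
αS·A_cross = εσ·A_surf·T⁴  ⇒  T⁴ = αS/(ε·1σ).
T⁴ = 0.720·331/(0.27·1·5.67×10⁻⁸) = 1.557×10¹⁰ K⁴.
T = (1.557×10¹⁰)^(1/4).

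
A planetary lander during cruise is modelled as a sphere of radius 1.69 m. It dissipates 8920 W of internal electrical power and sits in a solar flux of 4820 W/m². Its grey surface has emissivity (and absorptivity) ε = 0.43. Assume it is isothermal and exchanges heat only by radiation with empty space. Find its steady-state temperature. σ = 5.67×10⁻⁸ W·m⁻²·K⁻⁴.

At steady state, absorbed solar power + internal power = radiated power.
Absorbed: α·S·A_cross = 0.43·4820·8.973 = 18600 W (cross-section πr²).
Total input = 18600 + 8920 = 27520 W.
Radiated: εσ·A_surf·T⁴ with A_surf = 4πr² = 35.89 m².
T⁴ = 27520/(0.43·5.67×10⁻⁸·35.89) = 3.145×10¹⁰ K⁴.

T ≈ 421 K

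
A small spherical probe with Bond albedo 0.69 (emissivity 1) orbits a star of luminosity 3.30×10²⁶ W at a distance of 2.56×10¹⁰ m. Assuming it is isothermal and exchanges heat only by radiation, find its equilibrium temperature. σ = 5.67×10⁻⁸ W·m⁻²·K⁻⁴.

First find the stellar flux at distance d: S = L/(4πd²) = 3.30×10²⁶/(4π·(2.56×10¹⁰)²) = 40070 W/m².
For an isothermal sphere, absorbed (1−a)S·πr² = emitted σ·4πr²·T⁴, so T⁴ = (1−a)S/(4σ).
T⁴ = 0.310·40070/(4·5.67×10⁻⁸) = 5.477×10¹⁰ K⁴.

T ≈ 484 K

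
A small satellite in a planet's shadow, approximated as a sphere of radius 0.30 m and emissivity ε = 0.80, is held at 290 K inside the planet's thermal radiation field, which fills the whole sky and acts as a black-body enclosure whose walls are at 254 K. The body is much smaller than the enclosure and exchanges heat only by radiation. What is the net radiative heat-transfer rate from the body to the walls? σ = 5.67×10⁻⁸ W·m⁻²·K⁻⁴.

For a small grey body in a large enclosure: P_net = εσA(T_body⁴ − T_wall⁴).
A = 4πr² = 1.131 m²; T_body⁴ − T_wall⁴ = 7.073×10⁹ − 4.162×10⁹ = 2.910×10⁹ K⁴.
|P_net| = 0.80·5.67×10⁻⁸·1.131·2.910×10⁹.

P_net ≈ 149 W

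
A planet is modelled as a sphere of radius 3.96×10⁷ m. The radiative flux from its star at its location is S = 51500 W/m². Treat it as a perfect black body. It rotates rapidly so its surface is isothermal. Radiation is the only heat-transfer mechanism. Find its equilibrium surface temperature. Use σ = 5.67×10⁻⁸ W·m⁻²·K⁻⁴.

At equilibrium, absorbed power = emitted power.
Absorbing cross-section = πr² = 4.927×10¹⁵ m²; emitting surface = 4πr² = 1.971×10¹⁶ m² (ratio 4).
S·A_cross = εσ·A_surf·T⁴  ⇒  T⁴ = S/(4σ).
T⁴ = 1.00·51500/(4·5.67×10⁻⁸) = 2.271×10¹¹ K⁴.
T = (2.271×10¹¹)^(1/4).

T ≈ 690 K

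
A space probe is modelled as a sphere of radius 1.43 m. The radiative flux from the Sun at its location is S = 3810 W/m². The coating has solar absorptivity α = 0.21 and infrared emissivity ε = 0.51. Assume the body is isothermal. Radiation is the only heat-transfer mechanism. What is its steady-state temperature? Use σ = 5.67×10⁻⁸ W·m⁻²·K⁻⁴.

T ≈ 288 K

At equilibrium, absorbed power = emitted power.
Absorbing cross-section = πr² = 6.424 m²; emitting surface = 4πr² = 25.70 m² (ratio 4).
αS·A_cross = εσ·A_surf·T⁴  ⇒  T⁴ = αS/(ε·4σ).
T⁴ = 0.210·3810/(0.51·4·5.67×10⁻⁸) = 6.917×10⁹ K⁴.
T = (6.917×10⁹)^(1/4).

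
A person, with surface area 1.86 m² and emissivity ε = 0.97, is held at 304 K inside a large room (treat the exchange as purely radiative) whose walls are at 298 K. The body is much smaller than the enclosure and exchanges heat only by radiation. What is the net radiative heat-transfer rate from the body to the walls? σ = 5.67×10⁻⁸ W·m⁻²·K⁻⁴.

For a small grey body in a large enclosure: P_net = εσA(T_body⁴ − T_wall⁴).
A = 1.86 m²; T_body⁴ − T_wall⁴ = 8.541×10⁹ − 7.886×10⁹ = 6.546×10⁸ K⁴.
|P_net| = 0.97·5.67×10⁻⁸·1.860·6.546×10⁸.

P_net ≈ 67.0 W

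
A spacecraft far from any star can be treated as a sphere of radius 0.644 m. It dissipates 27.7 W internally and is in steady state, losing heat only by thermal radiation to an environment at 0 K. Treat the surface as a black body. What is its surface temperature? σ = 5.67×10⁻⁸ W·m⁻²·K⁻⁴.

T ≈ 98.4 K

Steady state: internal power = radiated power, P = εσA T⁴.
Radiating area A = 4πr² = 5.212 m².
T⁴ = P/(εσA) = 27.7/(1.0·5.67×10⁻⁸·5.212) = 9.374×10⁷ K⁴.
T = (9.374×10⁷)^(1/4).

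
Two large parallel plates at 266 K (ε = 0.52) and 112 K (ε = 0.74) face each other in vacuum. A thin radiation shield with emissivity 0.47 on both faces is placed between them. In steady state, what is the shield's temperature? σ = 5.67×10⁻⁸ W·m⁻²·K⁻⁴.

In steady state the net flux on the hot side equals that on the cold side.
σ(T₁⁴−T_s⁴)/D₁ = σ(T_s⁴−T₂⁴)/D₂, with D₁ = 1/ε₁+1/ε_s−1 = 3.051, D₂ = 1/ε_s+1/ε₂−1 = 2.479.
Solve for T_s⁴: T_s⁴ = (D₂·T₁⁴ + D₁·T₂⁴)/(D₁+D₂) = 2.331×10⁹ K⁴.

T_s ≈ 220 K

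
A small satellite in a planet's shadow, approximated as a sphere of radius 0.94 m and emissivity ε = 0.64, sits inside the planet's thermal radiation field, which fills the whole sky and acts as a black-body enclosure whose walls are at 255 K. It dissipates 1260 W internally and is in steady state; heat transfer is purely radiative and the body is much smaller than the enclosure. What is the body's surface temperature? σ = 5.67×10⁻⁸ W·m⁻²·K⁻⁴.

For a small grey body in a large enclosure, net radiated power = εσA(T⁴ − T_w⁴).
Steady state: P = εσA(T⁴ − T_w⁴) with A = 4πr² = 11.10 m².
T⁴ = P/(εσA) + T_w⁴ = 1260/(0.64·5.67×10⁻⁸·11.10) + (255)⁴
    = 3.127×10⁹ + 4.228×10⁹ = 7.355×10⁹ K⁴.

T ≈ 293 K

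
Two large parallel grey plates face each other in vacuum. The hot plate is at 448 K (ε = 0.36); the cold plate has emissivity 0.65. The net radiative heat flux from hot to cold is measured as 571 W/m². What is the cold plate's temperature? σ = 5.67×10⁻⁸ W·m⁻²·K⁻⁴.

T₂ ≈ 288 K

q = σ(T₁⁴ − T₂⁴)/(1/ε₁ + 1/ε₂ − 1); denominator = 3.316.
T₂⁴ = T₁⁴ − q·(1/ε₁+1/ε₂−1)/σ = 4.028×10¹⁰ − 571·3.316/5.67×10⁻⁸
    = 6.886×10⁹ K⁴.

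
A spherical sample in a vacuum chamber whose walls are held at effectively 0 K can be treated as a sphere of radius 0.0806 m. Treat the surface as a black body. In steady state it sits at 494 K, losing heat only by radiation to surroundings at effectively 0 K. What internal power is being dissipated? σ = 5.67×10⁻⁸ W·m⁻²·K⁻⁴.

P ≈ 276 W

Steady state: P = εσA T⁴.
A = 4πr² = 0.08164 m²; T⁴ = (494)⁴ = 5.955×10¹⁰ K⁴.
P = 1.0 × 5.67×10⁻⁸ × 0.08164 × 5.955×10¹⁰.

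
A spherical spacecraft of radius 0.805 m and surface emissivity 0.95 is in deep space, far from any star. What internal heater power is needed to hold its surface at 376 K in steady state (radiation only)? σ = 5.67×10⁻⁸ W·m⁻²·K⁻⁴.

P ≈ 8770 W

P = εσ·4πr²·T⁴.
4πr² = 8.143 m²; T⁴ = 1.999×10¹⁰ K⁴.
P = 0.95·5.67×10⁻⁸·8.143·1.999×10¹⁰.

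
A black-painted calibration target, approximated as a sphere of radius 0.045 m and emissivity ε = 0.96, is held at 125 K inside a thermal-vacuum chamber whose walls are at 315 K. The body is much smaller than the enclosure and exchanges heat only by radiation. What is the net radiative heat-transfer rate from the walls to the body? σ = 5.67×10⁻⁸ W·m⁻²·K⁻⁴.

P_net ≈ 13.3 W

For a small grey body in a large enclosure: P_net = εσA(T_body⁴ − T_wall⁴).
A = 4πr² = 0.02545 m²; T_body⁴ − T_wall⁴ = 2.441×10⁸ − 9.846×10⁹ = -9.601×10⁹ K⁴.
|P_net| = 0.96·5.67×10⁻⁸·0.02545·9.601×10⁹.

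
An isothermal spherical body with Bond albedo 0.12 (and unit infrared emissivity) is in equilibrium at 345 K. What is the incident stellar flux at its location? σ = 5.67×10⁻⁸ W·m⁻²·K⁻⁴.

S ≈ 3650 W/m²

(1−a)S·πr² = σ·4πr²·T⁴ ⇒ S = 4σT⁴/(1−a).
S = 4·5.67×10⁻⁸·1.417×10¹⁰/0.880.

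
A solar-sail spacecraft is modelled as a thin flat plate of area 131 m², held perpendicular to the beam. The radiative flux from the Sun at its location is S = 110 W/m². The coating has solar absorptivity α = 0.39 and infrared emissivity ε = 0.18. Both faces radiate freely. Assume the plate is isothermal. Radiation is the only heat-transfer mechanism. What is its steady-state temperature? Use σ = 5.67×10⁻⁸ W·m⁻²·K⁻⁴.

At equilibrium, absorbed power = emitted power.
Absorbing cross-section = A = 131.0 m²; emitting surface = 2A = 262.0 m² (ratio 2).
αS·A_cross = εσ·A_surf·T⁴  ⇒  T⁴ = αS/(ε·2σ).
T⁴ = 0.390·110/(0.18·2·5.67×10⁻⁸) = 2.102×10⁹ K⁴.
T = (2.102×10⁹)^(1/4).

T ≈ 214 K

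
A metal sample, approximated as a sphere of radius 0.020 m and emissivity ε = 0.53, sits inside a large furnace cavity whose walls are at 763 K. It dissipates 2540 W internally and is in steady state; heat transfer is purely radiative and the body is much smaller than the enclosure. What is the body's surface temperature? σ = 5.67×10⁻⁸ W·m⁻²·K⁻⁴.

T ≈ 2040 K

For a small grey body in a large enclosure, net radiated power = εσA(T⁴ − T_w⁴).
Steady state: P = εσA(T⁴ − T_w⁴) with A = 4πr² = 0.005027 m².
T⁴ = P/(εσA) + T_w⁴ = 2540/(0.53·5.67×10⁻⁸·0.005027) + (763)⁴
    = 1.682×10¹³ + 3.389×10¹¹ = 1.715×10¹³ K⁴.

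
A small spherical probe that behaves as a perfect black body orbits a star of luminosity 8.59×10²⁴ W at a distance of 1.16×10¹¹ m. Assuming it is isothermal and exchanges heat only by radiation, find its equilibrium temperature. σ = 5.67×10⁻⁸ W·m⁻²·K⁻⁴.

T ≈ 122 K

First find the stellar flux at distance d: S = L/(4πd²) = 8.59×10²⁴/(4π·(1.16×10¹¹)²) = 50.80 W/m².
For an isothermal sphere, absorbed (1−a)S·πr² = emitted σ·4πr²·T⁴, so T⁴ = (1−a)S/(4σ).
T⁴ = 1.00·50.80/(4·5.67×10⁻⁸) = 2.240×10⁸ K⁴.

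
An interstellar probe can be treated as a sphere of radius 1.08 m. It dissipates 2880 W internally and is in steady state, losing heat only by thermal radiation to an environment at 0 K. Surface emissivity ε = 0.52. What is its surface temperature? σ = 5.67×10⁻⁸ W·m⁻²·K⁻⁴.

Steady state: internal power = radiated power, P = εσA T⁴.
Radiating area A = 4πr² = 14.66 m².
T⁴ = P/(εσA) = 2880/(0.52·5.67×10⁻⁸·14.66) = 6.664×10⁹ K⁴.
T = (6.664×10⁹)^(1/4).

T ≈ 286 K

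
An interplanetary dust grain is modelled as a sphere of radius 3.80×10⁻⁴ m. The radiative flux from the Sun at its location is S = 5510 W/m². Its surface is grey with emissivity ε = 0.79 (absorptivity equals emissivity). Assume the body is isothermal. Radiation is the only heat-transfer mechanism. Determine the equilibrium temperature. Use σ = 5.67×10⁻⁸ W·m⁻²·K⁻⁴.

T ≈ 395 K

At equilibrium, absorbed power = emitted power.
Absorbing cross-section = πr² = 4.536×10⁻⁷ m²; emitting surface = 4πr² = 1.815×10⁻⁶ m² (ratio 4).
εS·A_cross = εσ·A_surf·T⁴  ⇒  T⁴ = S/(4σ)   (ε cancels).
T⁴ = 5510/(4·5.67×10⁻⁸) = 2.429×10¹⁰ K⁴.
T = (2.429×10¹⁰)^(1/4).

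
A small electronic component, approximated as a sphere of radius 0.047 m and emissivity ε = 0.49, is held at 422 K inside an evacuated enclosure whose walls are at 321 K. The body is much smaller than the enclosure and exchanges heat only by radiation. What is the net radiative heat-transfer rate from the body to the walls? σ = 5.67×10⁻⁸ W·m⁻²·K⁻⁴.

P_net ≈ 16.3 W

For a small grey body in a large enclosure: P_net = εσA(T_body⁴ − T_wall⁴).
A = 4πr² = 0.02776 m²; T_body⁴ − T_wall⁴ = 3.171×10¹⁰ − 1.062×10¹⁰ = 2.110×10¹⁰ K⁴.
|P_net| = 0.49·5.67×10⁻⁸·0.02776·2.110×10¹⁰.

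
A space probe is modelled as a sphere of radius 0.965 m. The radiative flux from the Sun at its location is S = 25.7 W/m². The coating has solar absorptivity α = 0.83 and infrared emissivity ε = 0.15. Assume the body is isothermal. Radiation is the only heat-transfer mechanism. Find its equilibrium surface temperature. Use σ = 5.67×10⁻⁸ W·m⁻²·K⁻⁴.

At equilibrium, absorbed power = emitted power.
Absorbing cross-section = πr² = 2.926 m²; emitting surface = 4πr² = 11.70 m² (ratio 4).
αS·A_cross = εσ·A_surf·T⁴  ⇒  T⁴ = αS/(ε·4σ).
T⁴ = 0.830·25.7/(0.15·4·5.67×10⁻⁸) = 6.270×10⁸ K⁴.
T = (6.270×10⁸)^(1/4).

T ≈ 158 K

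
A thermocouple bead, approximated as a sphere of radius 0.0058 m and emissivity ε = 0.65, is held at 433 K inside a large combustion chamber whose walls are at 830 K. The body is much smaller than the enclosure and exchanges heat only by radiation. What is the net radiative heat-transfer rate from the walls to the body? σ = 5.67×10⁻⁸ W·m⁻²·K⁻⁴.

P_net ≈ 6.85 W

For a small grey body in a large enclosure: P_net = εσA(T_body⁴ − T_wall⁴).
A = 4πr² = 4.227×10⁻⁴ m²; T_body⁴ − T_wall⁴ = 3.515×10¹⁰ − 4.746×10¹¹ = -4.394×10¹¹ K⁴.
|P_net| = 0.65·5.67×10⁻⁸·4.227×10⁻⁴·4.394×10¹¹.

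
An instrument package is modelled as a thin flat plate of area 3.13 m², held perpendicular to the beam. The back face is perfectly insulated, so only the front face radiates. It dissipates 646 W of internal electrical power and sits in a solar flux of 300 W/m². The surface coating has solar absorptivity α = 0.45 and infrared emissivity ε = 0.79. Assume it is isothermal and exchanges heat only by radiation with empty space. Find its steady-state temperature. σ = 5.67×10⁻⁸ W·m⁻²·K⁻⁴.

T ≈ 295 K

At steady state, absorbed solar power + internal power = radiated power.
Absorbed: α·S·A_cross = 0.45·300·3.130 = 422.6 W (cross-section A).
Total input = 422.6 + 646 = 1069 W.
Radiated: εσ·A_surf·T⁴ with A_surf = A = 3.130 m².
T⁴ = 1069/(0.79·5.67×10⁻⁸·3.130) = 7.621×10⁹ K⁴.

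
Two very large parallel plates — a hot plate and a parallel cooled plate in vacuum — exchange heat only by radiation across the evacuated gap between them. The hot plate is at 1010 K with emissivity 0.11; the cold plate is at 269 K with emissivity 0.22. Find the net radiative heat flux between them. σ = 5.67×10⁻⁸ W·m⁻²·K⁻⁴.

q ≈ 4650 W/m²

For two infinite grey parallel plates, q = σ(T₁⁴ − T₂⁴)/(1/ε₁ + 1/ε₂ − 1).
T₁⁴ − T₂⁴ = 1.041×10¹² − 5.236×10⁹ = 1.035×10¹² K⁴.
1/ε₁ + 1/ε₂ − 1 = 9.091 + 4.545 − 1 = 12.64.
q = 5.67×10⁻⁸ × 1.035×10¹² / 12.64.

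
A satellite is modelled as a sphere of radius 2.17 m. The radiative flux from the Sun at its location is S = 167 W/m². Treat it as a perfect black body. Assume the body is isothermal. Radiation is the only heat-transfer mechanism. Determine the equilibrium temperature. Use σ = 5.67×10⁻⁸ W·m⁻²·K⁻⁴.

At equilibrium, absorbed power = emitted power.
Absorbing cross-section = πr² = 14.79 m²; emitting surface = 4πr² = 59.17 m² (ratio 4).
S·A_cross = εσ·A_surf·T⁴  ⇒  T⁴ = S/(4σ).
T⁴ = 1.00·167/(4·5.67×10⁻⁸) = 7.363×10⁸ K⁴.
T = (7.363×10⁸)^(1/4).

T ≈ 165 K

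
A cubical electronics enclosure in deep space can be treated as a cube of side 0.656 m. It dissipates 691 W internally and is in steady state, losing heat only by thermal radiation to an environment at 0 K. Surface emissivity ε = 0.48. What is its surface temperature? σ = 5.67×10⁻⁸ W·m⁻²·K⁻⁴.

T ≈ 315 K

Steady state: internal power = radiated power, P = εσA T⁴.
Radiating area A = 6L² = 2.582 m².
T⁴ = P/(εσA) = 691/(0.48·5.67×10⁻⁸·2.582) = 9.833×10⁹ K⁴.
T = (9.833×10⁹)^(1/4).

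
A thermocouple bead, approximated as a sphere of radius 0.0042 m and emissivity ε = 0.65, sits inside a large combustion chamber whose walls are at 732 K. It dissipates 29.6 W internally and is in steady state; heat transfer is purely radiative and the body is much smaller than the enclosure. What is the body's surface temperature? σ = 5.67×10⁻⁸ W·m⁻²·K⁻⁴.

For a small grey body in a large enclosure, net radiated power = εσA(T⁴ − T_w⁴).
Steady state: P = εσA(T⁴ − T_w⁴) with A = 4πr² = 2.217×10⁻⁴ m².
T⁴ = P/(εσA) + T_w⁴ = 29.6/(0.65·5.67×10⁻⁸·2.217×10⁻⁴) + (732)⁴
    = 3.623×10¹² + 2.871×10¹¹ = 3.910×10¹² K⁴.

T ≈ 1410 K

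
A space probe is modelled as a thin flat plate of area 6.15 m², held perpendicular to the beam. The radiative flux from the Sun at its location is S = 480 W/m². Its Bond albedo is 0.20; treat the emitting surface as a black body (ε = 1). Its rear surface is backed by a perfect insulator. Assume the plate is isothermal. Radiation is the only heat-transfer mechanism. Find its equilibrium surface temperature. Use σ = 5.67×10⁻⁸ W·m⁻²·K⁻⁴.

At equilibrium, absorbed power = emitted power.
Absorbing cross-section = A = 6.150 m²; emitting surface = A = 6.150 m² (ratio 1).
(1−a)S·A_cross = εσ·A_surf·T⁴  ⇒  T⁴ = (1−a)S/(1σ).
T⁴ = 0.800·480/(1·5.67×10⁻⁸) = 6.772×10⁹ K⁴.
T = (6.772×10⁹)^(1/4).

T ≈ 287 K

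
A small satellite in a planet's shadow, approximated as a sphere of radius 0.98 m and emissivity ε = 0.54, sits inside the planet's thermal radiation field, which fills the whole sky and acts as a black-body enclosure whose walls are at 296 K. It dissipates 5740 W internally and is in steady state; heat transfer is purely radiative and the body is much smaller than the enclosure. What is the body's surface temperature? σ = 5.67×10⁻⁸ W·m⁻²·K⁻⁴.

For a small grey body in a large enclosure, net radiated power = εσA(T⁴ − T_w⁴).
Steady state: P = εσA(T⁴ − T_w⁴) with A = 4πr² = 12.07 m².
T⁴ = P/(εσA) + T_w⁴ = 5740/(0.54·5.67×10⁻⁸·12.07) + (296)⁴
    = 1.553×10¹⁰ + 7.677×10⁹ = 2.321×10¹⁰ K⁴.

T ≈ 390 K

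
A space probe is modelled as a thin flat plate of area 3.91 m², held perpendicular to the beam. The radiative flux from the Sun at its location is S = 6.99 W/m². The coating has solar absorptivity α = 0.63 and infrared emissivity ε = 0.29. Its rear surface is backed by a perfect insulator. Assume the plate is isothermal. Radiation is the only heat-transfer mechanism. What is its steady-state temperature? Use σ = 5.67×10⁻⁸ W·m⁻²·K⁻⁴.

T ≈ 128 K

At equilibrium, absorbed power = emitted power.
Absorbing cross-section = A = 3.910 m²; emitting surface = A = 3.910 m² (ratio 1).
αS·A_cross = εσ·A_surf·T⁴  ⇒  T⁴ = αS/(ε·1σ).
T⁴ = 0.630·6.99/(0.29·1·5.67×10⁻⁸) = 2.678×10⁸ K⁴.
T = (2.678×10⁸)^(1/4).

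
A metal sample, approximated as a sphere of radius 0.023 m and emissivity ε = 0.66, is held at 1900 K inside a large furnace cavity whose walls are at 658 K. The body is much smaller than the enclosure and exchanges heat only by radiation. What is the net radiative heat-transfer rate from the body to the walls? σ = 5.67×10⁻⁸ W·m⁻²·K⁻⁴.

P_net ≈ 3200 W

For a small grey body in a large enclosure: P_net = εσA(T_body⁴ − T_wall⁴).
A = 4πr² = 0.006648 m²; T_body⁴ − T_wall⁴ = 1.303×10¹³ − 1.875×10¹¹ = 1.284×10¹³ K⁴.
|P_net| = 0.66·5.67×10⁻⁸·0.006648·1.284×10¹³.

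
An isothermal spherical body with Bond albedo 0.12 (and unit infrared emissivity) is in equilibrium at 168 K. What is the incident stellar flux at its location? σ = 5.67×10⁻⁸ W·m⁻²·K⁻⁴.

(1−a)S·πr² = σ·4πr²·T⁴ ⇒ S = 4σT⁴/(1−a).
S = 4·5.67×10⁻⁸·7.966×10⁸/0.880.

S ≈ 205 W/m²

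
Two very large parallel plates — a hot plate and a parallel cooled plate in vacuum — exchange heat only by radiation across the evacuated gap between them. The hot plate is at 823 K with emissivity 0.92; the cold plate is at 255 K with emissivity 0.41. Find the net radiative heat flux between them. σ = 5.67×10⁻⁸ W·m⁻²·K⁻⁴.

For two infinite grey parallel plates, q = σ(T₁⁴ − T₂⁴)/(1/ε₁ + 1/ε₂ − 1).
T₁⁴ − T₂⁴ = 4.588×10¹¹ − 4.228×10⁹ = 4.545×10¹¹ K⁴.
1/ε₁ + 1/ε₂ − 1 = 1.087 + 2.439 − 1 = 2.526.
q = 5.67×10⁻⁸ × 4.545×10¹¹ / 2.526.

q ≈ 10200 W/m²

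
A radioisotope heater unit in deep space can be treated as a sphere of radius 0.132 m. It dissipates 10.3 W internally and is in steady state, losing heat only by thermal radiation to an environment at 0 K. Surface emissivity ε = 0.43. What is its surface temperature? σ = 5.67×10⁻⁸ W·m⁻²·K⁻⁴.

Steady state: internal power = radiated power, P = εσA T⁴.
Radiating area A = 4πr² = 0.2190 m².
T⁴ = P/(εσA) = 10.3/(0.43·5.67×10⁻⁸·0.2190) = 1.929×10⁹ K⁴.
T = (1.929×10⁹)^(1/4).

T ≈ 210 K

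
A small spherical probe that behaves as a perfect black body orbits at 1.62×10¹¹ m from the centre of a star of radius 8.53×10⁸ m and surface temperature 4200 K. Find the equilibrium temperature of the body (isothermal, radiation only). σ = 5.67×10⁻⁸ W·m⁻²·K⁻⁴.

T ≈ 216 K

The star's surface emits σT_*⁴; at distance d the flux is S = σT_*⁴(R_*/d)².
S = 5.67×10⁻⁸·(4200)⁴·(8.53×10⁸/1.62×10¹¹)² = 489.2 W/m².
For an isothermal sphere T⁴ = (1−a)S/(4σ) = 2.157×10⁹ K⁴.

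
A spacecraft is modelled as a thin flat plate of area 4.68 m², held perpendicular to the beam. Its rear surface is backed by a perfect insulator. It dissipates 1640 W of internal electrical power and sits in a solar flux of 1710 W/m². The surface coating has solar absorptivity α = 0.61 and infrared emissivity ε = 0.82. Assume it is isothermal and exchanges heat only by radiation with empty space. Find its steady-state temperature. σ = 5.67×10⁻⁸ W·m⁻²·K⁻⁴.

T ≈ 416 K

At steady state, absorbed solar power + internal power = radiated power.
Absorbed: α·S·A_cross = 0.61·1710·4.680 = 4882 W (cross-section A).
Total input = 4882 + 1640 = 6522 W.
Radiated: εσ·A_surf·T⁴ with A_surf = A = 4.680 m².
T⁴ = 6522/(0.82·5.67×10⁻⁸·4.680) = 2.997×10¹⁰ K⁴.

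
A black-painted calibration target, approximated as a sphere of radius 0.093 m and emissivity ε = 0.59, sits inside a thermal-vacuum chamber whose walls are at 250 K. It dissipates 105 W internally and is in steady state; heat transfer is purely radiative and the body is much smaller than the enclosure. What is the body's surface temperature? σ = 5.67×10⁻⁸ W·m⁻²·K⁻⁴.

T ≈ 426 K

For a small grey body in a large enclosure, net radiated power = εσA(T⁴ − T_w⁴).
Steady state: P = εσA(T⁴ − T_w⁴) with A = 4πr² = 0.1087 m².
T⁴ = P/(εσA) + T_w⁴ = 105/(0.59·5.67×10⁻⁸·0.1087) + (250)⁴
    = 2.888×10¹⁰ + 3.906×10⁹ = 3.279×10¹⁰ K⁴.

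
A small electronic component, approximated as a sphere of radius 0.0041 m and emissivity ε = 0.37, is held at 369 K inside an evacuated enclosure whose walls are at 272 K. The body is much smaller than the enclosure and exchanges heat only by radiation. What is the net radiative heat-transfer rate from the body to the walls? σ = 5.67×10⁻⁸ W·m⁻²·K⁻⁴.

For a small grey body in a large enclosure: P_net = εσA(T_body⁴ − T_wall⁴).
A = 4πr² = 2.112×10⁻⁴ m²; T_body⁴ − T_wall⁴ = 1.854×10¹⁰ − 5.474×10⁹ = 1.307×10¹⁰ K⁴.
|P_net| = 0.37·5.67×10⁻⁸·2.112×10⁻⁴·1.307×10¹⁰.

P_net ≈ 0.0579 W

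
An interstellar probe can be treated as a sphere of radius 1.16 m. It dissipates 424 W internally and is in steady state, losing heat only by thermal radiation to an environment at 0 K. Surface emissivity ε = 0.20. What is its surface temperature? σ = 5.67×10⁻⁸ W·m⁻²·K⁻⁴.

Steady state: internal power = radiated power, P = εσA T⁴.
Radiating area A = 4πr² = 16.91 m².
T⁴ = P/(εσA) = 424/(0.20·5.67×10⁻⁸·16.91) = 2.211×10⁹ K⁴.
T = (2.211×10⁹)^(1/4).

T ≈ 217 K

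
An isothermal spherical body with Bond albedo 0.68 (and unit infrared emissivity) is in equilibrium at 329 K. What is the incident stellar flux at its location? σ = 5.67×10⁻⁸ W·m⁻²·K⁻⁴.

(1−a)S·πr² = σ·4πr²·T⁴ ⇒ S = 4σT⁴/(1−a).
S = 4·5.67×10⁻⁸·1.172×10¹⁰/0.320.

S ≈ 8300 W/m²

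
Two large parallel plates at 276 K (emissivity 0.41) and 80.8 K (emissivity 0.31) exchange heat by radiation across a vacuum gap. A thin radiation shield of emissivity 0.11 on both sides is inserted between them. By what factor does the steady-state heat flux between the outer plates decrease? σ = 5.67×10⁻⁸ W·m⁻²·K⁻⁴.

Without shield: q₀ = σΔ(T⁴)/(1/ε₁+1/ε₂−1) with denominator 4.665.
With shield the two gaps are in series; the resistances add: (1/ε₁+1/ε_s−1)+(1/ε_s+1/ε₂−1) = 10.53+11.32 = 21.85.
Heat-flux ratio q₀/q = 21.85/4.665.

factor ≈ 4.68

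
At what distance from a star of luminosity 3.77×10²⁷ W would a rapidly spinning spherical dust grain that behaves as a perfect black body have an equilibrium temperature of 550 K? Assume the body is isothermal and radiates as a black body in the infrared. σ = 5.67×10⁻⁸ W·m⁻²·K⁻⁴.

d ≈ 1.20×10¹¹ m

For an isothermal black-emitting sphere, (1−a)S·πr² = σ·4πr²·T⁴ ⇒ S = 4σT⁴/(1−a).
S = 4·5.67×10⁻⁸·(550)⁴/1.00 = 20750 W/m².
Flux falls as S = L/(4πd²), so d = √(L/(4πS)) = √(3.77×10²⁷/(4π·20750)).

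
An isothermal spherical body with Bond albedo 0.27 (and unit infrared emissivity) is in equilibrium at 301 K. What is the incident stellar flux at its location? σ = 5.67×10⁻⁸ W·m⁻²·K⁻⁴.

S ≈ 2550 W/m²

(1−a)S·πr² = σ·4πr²·T⁴ ⇒ S = 4σT⁴/(1−a).
S = 4·5.67×10⁻⁸·8.209×10⁹/0.730.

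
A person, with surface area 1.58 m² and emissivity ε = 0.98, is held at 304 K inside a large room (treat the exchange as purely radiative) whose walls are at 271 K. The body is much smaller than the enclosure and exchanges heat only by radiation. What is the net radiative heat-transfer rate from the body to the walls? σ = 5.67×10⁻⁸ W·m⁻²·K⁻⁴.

P_net ≈ 276 W

For a small grey body in a large enclosure: P_net = εσA(T_body⁴ − T_wall⁴).
A = 1.58 m²; T_body⁴ − T_wall⁴ = 8.541×10⁹ − 5.394×10⁹ = 3.147×10⁹ K⁴.
|P_net| = 0.98·5.67×10⁻⁸·1.580·3.147×10⁹.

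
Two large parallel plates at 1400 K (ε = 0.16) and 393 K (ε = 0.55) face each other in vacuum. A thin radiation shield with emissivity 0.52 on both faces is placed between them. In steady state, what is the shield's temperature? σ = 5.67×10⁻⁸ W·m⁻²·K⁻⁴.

T_s ≈ 1020 K

In steady state the net flux on the hot side equals that on the cold side.
σ(T₁⁴−T_s⁴)/D₁ = σ(T_s⁴−T₂⁴)/D₂, with D₁ = 1/ε₁+1/ε_s−1 = 7.173, D₂ = 1/ε_s+1/ε₂−1 = 2.741.
Solve for T_s⁴: T_s⁴ = (D₂·T₁⁴ + D₁·T₂⁴)/(D₁+D₂) = 1.079×10¹² K⁴.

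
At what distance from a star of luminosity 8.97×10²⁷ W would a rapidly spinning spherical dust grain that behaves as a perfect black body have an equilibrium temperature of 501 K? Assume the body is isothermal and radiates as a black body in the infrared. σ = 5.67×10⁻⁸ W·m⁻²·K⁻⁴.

d ≈ 2.24×10¹¹ m

For an isothermal black-emitting sphere, (1−a)S·πr² = σ·4πr²·T⁴ ⇒ S = 4σT⁴/(1−a).
S = 4·5.67×10⁻⁸·(501)⁴/1.00 = 14290 W/m².
Flux falls as S = L/(4πd²), so d = √(L/(4πS)) = √(8.97×10²⁷/(4π·14290)).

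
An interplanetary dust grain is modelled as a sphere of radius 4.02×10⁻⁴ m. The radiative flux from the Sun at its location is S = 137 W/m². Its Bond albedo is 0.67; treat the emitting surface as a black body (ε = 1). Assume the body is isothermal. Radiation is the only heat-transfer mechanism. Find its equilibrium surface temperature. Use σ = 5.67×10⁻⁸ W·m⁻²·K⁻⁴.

T ≈ 119 K

At equilibrium, absorbed power = emitted power.
Absorbing cross-section = πr² = 5.077×10⁻⁷ m²; emitting surface = 4πr² = 2.031×10⁻⁶ m² (ratio 4).
(1−a)S·A_cross = εσ·A_surf·T⁴  ⇒  T⁴ = (1−a)S/(4σ).
T⁴ = 0.330·137/(4·5.67×10⁻⁸) = 1.993×10⁸ K⁴.
T = (1.993×10⁸)^(1/4).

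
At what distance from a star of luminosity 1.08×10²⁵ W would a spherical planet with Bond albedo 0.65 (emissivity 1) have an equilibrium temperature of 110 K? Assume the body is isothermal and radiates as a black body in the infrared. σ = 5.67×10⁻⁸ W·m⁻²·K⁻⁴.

d ≈ 9.52×10¹⁰ m

For an isothermal black-emitting sphere, (1−a)S·πr² = σ·4πr²·T⁴ ⇒ S = 4σT⁴/(1−a).
S = 4·5.67×10⁻⁸·(110)⁴/0.350 = 94.87 W/m².
Flux falls as S = L/(4πd²), so d = √(L/(4πS)) = √(1.08×10²⁵/(4π·94.87)).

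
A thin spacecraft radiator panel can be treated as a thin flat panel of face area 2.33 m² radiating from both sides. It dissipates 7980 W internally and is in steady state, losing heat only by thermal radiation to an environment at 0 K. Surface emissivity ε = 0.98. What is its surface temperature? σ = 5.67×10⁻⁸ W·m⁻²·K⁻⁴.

T ≈ 419 K

Steady state: internal power = radiated power, P = εσA T⁴.
Radiating area A = 2·2.33 = 4.660 m².
T⁴ = P/(εσA) = 7980/(0.98·5.67×10⁻⁸·4.660) = 3.082×10¹⁰ K⁴.
T = (3.082×10¹⁰)^(1/4).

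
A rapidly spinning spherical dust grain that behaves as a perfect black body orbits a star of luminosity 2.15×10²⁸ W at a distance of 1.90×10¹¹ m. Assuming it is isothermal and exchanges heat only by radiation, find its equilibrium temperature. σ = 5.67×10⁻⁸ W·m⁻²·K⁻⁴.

First find the stellar flux at distance d: S = L/(4πd²) = 2.15×10²⁸/(4π·(1.90×10¹¹)²) = 47390 W/m².
For an isothermal sphere, absorbed (1−a)S·πr² = emitted σ·4πr²·T⁴, so T⁴ = (1−a)S/(4σ).
T⁴ = 1.00·47390/(4·5.67×10⁻⁸) = 2.090×10¹¹ K⁴.

T ≈ 676 K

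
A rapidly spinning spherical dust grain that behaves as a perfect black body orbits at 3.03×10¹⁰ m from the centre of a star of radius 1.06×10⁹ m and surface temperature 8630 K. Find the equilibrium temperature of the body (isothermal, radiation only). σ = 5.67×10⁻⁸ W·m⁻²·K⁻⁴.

T ≈ 1140 K

The star's surface emits σT_*⁴; at distance d the flux is S = σT_*⁴(R_*/d)².
S = 5.67×10⁻⁸·(8630)⁴·(1.06×10⁹/3.03×10¹⁰)² = 3.849×10⁵ W/m².
For an isothermal sphere T⁴ = (1−a)S/(4σ) = 1.697×10¹² K⁴.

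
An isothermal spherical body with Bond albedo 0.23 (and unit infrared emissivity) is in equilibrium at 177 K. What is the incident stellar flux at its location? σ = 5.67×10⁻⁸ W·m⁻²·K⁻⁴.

S ≈ 289 W/m²

(1−a)S·πr² = σ·4πr²·T⁴ ⇒ S = 4σT⁴/(1−a).
S = 4·5.67×10⁻⁸·9.815×10⁸/0.770.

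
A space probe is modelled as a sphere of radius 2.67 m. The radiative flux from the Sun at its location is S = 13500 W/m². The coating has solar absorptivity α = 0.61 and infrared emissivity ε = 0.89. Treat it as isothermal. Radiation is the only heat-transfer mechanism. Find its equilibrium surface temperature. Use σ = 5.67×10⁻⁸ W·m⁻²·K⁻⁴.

At equilibrium, absorbed power = emitted power.
Absorbing cross-section = πr² = 22.40 m²; emitting surface = 4πr² = 89.58 m² (ratio 4).
αS·A_cross = εσ·A_surf·T⁴  ⇒  T⁴ = αS/(ε·4σ).
T⁴ = 0.610·13500/(0.89·4·5.67×10⁻⁸) = 4.080×10¹⁰ K⁴.
T = (4.080×10¹⁰)^(1/4).

T ≈ 449 K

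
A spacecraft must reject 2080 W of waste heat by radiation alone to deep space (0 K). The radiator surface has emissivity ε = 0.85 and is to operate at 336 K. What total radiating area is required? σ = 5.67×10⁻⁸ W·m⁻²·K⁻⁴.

A ≈ 3.39 m²

P = εσA T⁴ ⇒ A = P/(εσT⁴).
T⁴ = 1.275×10¹⁰ K⁴.
A = 2080/(0.85 × 5.67×10⁻⁸ × 1.275×10¹⁰).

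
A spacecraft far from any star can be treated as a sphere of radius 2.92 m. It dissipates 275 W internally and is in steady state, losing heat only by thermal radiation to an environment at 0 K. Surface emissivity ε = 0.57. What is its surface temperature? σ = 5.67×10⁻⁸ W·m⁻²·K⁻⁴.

T ≈ 94.4 K

Steady state: internal power = radiated power, P = εσA T⁴.
Radiating area A = 4πr² = 107.1 m².
T⁴ = P/(εσA) = 275/(0.57·5.67×10⁻⁸·107.1) = 7.941×10⁷ K⁴.
T = (7.941×10⁷)^(1/4).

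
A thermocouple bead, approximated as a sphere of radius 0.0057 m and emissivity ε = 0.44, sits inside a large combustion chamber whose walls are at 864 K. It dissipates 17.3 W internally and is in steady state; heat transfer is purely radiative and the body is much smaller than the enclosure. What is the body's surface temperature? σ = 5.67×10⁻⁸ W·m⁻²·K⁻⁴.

For a small grey body in a large enclosure, net radiated power = εσA(T⁴ − T_w⁴).
Steady state: P = εσA(T⁴ − T_w⁴) with A = 4πr² = 4.083×10⁻⁴ m².
T⁴ = P/(εσA) + T_w⁴ = 17.3/(0.44·5.67×10⁻⁸·4.083×10⁻⁴) + (864)⁴
    = 1.698×10¹² + 5.573×10¹¹ = 2.256×10¹² K⁴.

T ≈ 1230 K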